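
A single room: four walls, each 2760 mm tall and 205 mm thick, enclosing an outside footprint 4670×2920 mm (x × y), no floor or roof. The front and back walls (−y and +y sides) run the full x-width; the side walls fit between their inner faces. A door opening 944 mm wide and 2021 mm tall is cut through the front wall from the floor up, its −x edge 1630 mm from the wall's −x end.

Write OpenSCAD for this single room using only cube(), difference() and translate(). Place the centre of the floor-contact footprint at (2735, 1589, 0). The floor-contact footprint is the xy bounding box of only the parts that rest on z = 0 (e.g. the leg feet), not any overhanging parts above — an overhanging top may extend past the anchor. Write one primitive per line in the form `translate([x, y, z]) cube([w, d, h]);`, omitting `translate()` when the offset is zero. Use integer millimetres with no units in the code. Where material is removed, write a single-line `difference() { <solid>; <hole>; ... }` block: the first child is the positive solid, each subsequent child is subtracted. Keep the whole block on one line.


difference() { translate([400, 129, 0]) cube([4670, 205, 2760]); translate([2030, 129, 0]) cube([944, 205, 2021]); }
translate([400, 2844, 0]) cube([4670, 205, 2760]);
translate([400, 334, 0]) cube([205, 2510, 2760]);
translate([4865, 334, 0]) cube([205, 2510, 2760]);


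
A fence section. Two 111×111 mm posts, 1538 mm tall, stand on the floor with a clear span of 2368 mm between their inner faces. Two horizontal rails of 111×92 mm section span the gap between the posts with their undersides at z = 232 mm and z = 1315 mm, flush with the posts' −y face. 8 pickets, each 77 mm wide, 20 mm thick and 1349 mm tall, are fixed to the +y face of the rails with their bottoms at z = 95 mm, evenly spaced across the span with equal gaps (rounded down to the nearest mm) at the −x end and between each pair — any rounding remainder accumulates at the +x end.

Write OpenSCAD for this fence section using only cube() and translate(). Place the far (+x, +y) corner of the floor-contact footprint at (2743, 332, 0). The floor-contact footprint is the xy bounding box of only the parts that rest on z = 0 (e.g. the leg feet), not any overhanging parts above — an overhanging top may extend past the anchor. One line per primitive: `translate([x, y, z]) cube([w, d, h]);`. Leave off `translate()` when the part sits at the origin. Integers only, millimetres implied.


translate([153, 221, 0]) cube([111, 111, 1538]);
translate([2632, 221, 0]) cube([111, 111, 1538]);
translate([264, 221, 232]) cube([2368, 111, 92]);
translate([264, 221, 1315]) cube([2368, 111, 92]);
translate([458, 332, 95]) cube([77, 20, 1349]);
translate([729, 332, 95]) cube([77, 20, 1349]);
translate([1000, 332, 95]) cube([77, 20, 1349]);
translate([1271, 332, 95]) cube([77, 20, 1349]);
translate([1542, 332, 95]) cube([77, 20, 1349]);
translate([1813, 332, 95]) cube([77, 20, 1349]);
translate([2084, 332, 95]) cube([77, 20, 1349]);
translate([2355, 332, 95]) cube([77, 20, 1349]);


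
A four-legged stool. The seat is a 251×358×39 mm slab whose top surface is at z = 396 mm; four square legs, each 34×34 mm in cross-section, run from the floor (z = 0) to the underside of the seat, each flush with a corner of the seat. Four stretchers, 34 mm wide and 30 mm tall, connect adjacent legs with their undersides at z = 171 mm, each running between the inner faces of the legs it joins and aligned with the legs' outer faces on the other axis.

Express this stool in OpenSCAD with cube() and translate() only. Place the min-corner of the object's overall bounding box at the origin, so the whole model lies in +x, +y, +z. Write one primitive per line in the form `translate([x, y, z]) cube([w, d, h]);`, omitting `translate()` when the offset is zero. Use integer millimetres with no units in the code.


// leg_h = 396 - 39 = 357
// stretcher span = 251 - 2*34 = 183
translate([0, 0, 357]) cube([251, 358, 39]);
cube([34, 34, 357]);
translate([217, 0, 0]) cube([34, 34, 357]);
translate([0, 324, 0]) cube([34, 34, 357]);
translate([217, 324, 0]) cube([34, 34, 357]);
translate([34, 0, 171]) cube([183, 34, 30]);
translate([34, 324, 171]) cube([183, 34, 30]);
translate([0, 34, 171]) cube([34, 290, 30]);
translate([217, 34, 171]) cube([34, 290, 30]);


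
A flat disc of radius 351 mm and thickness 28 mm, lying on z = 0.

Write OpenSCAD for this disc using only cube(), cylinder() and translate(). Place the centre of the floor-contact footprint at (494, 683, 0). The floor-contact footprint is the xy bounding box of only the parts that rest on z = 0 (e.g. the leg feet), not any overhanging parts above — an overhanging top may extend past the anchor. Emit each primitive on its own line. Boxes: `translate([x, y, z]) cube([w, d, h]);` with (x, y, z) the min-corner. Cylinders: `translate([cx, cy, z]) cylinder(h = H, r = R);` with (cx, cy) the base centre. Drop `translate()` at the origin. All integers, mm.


translate([494, 683, 0]) cylinder(h = 28, r = 351);


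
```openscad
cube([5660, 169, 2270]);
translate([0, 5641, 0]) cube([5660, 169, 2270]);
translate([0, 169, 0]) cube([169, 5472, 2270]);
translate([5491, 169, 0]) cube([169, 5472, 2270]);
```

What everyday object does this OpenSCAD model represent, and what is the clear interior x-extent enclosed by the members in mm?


A house (or room) frame. The interior width is 5322 mm.

Four 2270 mm walls enclosing a rectangle with no floor or roof — a room or house frame. Outside width is 5660 mm and wall thickness is 169 mm, so the interior width is 5660 − 2 × 169 = 5322 mm.


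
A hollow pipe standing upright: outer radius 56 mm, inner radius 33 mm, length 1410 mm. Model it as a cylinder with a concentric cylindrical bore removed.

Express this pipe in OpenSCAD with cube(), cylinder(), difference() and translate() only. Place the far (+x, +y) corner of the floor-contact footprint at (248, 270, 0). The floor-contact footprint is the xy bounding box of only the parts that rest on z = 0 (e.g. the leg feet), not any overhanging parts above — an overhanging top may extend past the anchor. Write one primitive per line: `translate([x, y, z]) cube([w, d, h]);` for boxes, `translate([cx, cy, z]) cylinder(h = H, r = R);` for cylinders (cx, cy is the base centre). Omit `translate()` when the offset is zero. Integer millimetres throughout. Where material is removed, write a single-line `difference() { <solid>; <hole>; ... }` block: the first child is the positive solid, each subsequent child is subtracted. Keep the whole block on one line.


difference() { translate([192, 214, 0]) cylinder(h = 1410, r = 56); translate([192, 214, 0]) cylinder(h = 1410, r = 33); }


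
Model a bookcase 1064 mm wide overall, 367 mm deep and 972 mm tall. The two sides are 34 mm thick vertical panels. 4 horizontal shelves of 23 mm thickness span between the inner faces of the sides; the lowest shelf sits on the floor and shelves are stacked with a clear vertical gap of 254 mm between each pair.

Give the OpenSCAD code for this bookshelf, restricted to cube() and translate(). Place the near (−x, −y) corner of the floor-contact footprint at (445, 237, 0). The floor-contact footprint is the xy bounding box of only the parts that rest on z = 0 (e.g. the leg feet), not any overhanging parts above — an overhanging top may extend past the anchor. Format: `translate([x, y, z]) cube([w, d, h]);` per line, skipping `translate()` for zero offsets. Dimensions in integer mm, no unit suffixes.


translate([445, 237, 0]) cube([34, 367, 972]);
translate([1475, 237, 0]) cube([34, 367, 972]);
translate([479, 237, 0]) cube([996, 367, 23]);
translate([479, 237, 277]) cube([996, 367, 23]);
translate([479, 237, 554]) cube([996, 367, 23]);
translate([479, 237, 831]) cube([996, 367, 23]);


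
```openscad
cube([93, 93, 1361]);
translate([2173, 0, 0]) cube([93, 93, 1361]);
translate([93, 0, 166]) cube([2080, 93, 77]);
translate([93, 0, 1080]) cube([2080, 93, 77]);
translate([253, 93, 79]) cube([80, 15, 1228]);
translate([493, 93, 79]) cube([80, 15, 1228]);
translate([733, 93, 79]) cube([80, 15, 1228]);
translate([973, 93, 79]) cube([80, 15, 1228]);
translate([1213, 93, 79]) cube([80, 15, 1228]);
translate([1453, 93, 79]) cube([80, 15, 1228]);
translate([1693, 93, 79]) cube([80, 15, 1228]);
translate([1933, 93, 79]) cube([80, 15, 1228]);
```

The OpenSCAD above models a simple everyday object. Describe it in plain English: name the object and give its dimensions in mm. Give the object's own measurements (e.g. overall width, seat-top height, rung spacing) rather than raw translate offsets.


A fence section. Two 93×93 mm posts, 1361 mm tall, stand on the floor with a clear span of 2080 mm between their inner faces. Two horizontal rails of 93×77 mm section span the gap between the posts with their undersides at z = 166 mm and z = 1080 mm, flush with the posts' −y face. 8 pickets, each 80 mm wide, 15 mm thick and 1228 mm tall, are fixed to the +y face of the rails with their bottoms at z = 79 mm, spaced across the span with a 160 mm gap after the −x post and between neighbouring pickets and before the +x post.


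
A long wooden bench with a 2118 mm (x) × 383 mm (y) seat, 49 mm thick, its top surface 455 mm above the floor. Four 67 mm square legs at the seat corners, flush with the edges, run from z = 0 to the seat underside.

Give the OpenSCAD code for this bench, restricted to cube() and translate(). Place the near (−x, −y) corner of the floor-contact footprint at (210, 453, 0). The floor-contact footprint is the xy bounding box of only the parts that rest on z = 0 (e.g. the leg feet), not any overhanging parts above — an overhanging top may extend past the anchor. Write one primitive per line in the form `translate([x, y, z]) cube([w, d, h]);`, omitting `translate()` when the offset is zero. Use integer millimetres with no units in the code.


// leg_h = 455 − 49 = 406
translate([210, 453, 406]) cube([2118, 383, 49]);
translate([210, 453, 0]) cube([67, 67, 406]);
translate([210, 769, 0]) cube([67, 67, 406]);
translate([2261, 453, 0]) cube([67, 67, 406]);
translate([2261, 769, 0]) cube([67, 67, 406]);


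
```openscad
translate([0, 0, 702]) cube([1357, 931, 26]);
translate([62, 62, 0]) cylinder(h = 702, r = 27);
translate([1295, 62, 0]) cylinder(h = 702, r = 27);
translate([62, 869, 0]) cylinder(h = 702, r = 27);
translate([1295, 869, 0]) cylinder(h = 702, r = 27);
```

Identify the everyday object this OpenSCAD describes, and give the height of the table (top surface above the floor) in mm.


A table. The table height is 728 mm.

A 1357×931×26 slab sits at z = 702 on four Ø54 mm round legs — a table. The top surface is at 702 + 26 = 728 mm.


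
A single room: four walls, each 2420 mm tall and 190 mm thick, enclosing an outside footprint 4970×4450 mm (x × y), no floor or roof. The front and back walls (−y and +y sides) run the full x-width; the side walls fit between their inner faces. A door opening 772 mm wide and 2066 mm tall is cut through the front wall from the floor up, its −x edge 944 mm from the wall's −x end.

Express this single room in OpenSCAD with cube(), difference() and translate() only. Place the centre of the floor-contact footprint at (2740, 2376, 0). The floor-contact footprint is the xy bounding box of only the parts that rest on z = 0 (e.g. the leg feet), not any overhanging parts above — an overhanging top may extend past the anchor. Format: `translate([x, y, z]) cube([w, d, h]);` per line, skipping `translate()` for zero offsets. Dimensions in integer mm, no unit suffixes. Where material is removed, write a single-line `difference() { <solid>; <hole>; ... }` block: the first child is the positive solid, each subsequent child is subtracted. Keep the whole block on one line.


difference() { translate([255, 151, 0]) cube([4970, 190, 2420]); translate([1199, 151, 0]) cube([772, 190, 2066]); }
translate([255, 4411, 0]) cube([4970, 190, 2420]);
translate([255, 341, 0]) cube([190, 4070, 2420]);
translate([5035, 341, 0]) cube([190, 4070, 2420]);


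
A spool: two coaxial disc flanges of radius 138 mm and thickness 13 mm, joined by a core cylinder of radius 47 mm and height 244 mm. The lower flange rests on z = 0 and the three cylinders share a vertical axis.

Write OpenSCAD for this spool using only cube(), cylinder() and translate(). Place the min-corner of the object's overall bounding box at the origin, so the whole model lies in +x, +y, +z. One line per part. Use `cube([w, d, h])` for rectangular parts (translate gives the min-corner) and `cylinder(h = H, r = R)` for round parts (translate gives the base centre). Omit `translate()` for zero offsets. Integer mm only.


translate([138, 138, 0]) cylinder(h = 13, r = 138);
translate([138, 138, 13]) cylinder(h = 244, r = 47);
translate([138, 138, 257]) cylinder(h = 13, r = 138);


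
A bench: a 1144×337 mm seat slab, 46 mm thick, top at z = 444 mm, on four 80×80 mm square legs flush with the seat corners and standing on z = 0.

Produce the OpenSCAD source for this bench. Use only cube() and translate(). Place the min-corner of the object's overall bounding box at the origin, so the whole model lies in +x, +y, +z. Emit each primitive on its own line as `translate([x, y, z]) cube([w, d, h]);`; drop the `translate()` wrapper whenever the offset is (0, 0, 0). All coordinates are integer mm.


// leg_h = 444 − 46 = 398
translate([0, 0, 398]) cube([1144, 337, 46]);
cube([80, 80, 398]);
translate([0, 257, 0]) cube([80, 80, 398]);
translate([1064, 0, 0]) cube([80, 80, 398]);
translate([1064, 257, 0]) cube([80, 80, 398]);


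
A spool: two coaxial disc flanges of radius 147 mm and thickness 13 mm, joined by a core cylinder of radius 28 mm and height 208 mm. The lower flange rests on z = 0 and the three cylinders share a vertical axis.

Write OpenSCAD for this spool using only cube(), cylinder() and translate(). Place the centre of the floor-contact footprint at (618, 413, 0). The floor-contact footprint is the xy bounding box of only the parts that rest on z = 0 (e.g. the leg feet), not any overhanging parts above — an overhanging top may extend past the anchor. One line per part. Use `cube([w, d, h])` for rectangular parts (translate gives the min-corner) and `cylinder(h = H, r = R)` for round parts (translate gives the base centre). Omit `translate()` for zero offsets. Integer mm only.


translate([618, 413, 0]) cylinder(h = 13, r = 147);
translate([618, 413, 13]) cylinder(h = 208, r = 28);
translate([618, 413, 221]) cylinder(h = 13, r = 147);


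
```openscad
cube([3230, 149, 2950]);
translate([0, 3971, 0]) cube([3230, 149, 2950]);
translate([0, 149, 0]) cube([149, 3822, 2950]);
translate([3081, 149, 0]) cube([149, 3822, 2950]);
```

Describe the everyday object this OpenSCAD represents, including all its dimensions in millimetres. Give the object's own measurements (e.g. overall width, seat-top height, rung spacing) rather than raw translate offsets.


The wall frame of a small rectangular building: four walls, each 2950 mm tall and 149 mm thick, enclosing a footprint 3230 mm (x) by 4120 mm (y) outside-to-outside, with no floor or roof. The front and back walls (the −y and +y sides) span the full width; the two side walls fit between them.


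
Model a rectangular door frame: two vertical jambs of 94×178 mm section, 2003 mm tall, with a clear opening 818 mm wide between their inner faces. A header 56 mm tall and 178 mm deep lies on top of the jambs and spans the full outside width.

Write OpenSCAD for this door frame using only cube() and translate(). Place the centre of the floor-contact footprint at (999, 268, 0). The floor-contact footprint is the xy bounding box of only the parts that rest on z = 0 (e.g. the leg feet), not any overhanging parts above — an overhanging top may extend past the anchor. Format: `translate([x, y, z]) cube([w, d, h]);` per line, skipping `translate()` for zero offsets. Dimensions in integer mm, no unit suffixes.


translate([496, 179, 0]) cube([94, 178, 2003]);
translate([1408, 179, 0]) cube([94, 178, 2003]);
translate([496, 179, 2003]) cube([1006, 178, 56]);


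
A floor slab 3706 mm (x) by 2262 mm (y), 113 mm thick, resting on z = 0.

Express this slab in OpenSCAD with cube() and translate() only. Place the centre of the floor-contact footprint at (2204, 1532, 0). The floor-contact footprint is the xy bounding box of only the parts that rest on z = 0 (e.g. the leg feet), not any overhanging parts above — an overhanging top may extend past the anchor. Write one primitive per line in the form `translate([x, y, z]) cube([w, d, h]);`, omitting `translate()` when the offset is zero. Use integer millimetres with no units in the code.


translate([351, 401, 0]) cube([3706, 2262, 113]);


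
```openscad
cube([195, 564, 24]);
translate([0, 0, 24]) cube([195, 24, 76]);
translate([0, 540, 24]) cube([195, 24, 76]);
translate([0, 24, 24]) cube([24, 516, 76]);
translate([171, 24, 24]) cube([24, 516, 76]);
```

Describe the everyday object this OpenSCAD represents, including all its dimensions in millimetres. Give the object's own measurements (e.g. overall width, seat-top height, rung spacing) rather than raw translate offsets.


An open-topped rectangular box: outside dimensions 195×564×100 mm, with a uniform wall and base thickness of 24 mm. The base is a full 195×564 slab on the floor; four walls sit on top of the base. The front and back walls (the −y and +y sides) span the full width; the two side walls fit between them.


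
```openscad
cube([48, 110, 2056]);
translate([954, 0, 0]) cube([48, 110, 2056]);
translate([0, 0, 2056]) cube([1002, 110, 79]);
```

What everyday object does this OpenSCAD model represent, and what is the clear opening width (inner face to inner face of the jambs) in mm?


A door frame. The clear opening width is 906 mm.

Two 2056 mm tall posts with a header on top — a door frame. The left jamb is 48 mm wide at x = 0; the right jamb starts at x = 954. The clear opening is 954 − 48 = 906 mm.


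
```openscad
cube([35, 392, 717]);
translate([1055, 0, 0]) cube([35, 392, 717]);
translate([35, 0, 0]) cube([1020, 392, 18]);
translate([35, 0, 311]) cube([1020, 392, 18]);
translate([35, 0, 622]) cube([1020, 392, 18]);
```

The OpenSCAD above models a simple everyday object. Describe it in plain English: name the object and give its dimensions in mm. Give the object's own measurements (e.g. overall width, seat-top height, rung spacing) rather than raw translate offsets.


An open bookshelf. Two side panels, each 35 mm thick, 392 mm deep and 717 mm tall, stand 1090 mm apart (outside-to-outside). Between them sit 3 shelves, each 18 mm thick and 392 mm deep, spanning the full gap between the sides. The bottom shelf rests on the floor (its underside at z = 0) and the clear gap between one shelf's top and the next shelf's underside is 293 mm.


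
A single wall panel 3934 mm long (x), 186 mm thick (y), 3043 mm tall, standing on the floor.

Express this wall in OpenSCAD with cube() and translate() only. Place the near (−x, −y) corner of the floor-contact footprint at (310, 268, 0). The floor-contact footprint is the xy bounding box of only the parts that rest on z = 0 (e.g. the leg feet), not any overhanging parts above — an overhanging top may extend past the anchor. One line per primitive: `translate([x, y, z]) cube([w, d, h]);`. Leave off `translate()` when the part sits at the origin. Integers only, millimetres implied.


translate([310, 268, 0]) cube([3934, 186, 3043]);


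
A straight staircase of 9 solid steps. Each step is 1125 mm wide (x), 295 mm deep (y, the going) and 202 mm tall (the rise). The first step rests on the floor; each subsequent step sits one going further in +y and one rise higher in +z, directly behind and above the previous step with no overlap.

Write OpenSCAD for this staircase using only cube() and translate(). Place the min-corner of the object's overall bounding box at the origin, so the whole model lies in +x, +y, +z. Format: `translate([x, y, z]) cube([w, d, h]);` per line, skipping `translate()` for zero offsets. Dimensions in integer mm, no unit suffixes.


cube([1125, 295, 202]);
translate([0, 295, 202]) cube([1125, 295, 202]);
translate([0, 590, 404]) cube([1125, 295, 202]);
translate([0, 885, 606]) cube([1125, 295, 202]);
translate([0, 1180, 808]) cube([1125, 295, 202]);
translate([0, 1475, 1010]) cube([1125, 295, 202]);
translate([0, 1770, 1212]) cube([1125, 295, 202]);
translate([0, 2065, 1414]) cube([1125, 295, 202]);
translate([0, 2360, 1616]) cube([1125, 295, 202]);


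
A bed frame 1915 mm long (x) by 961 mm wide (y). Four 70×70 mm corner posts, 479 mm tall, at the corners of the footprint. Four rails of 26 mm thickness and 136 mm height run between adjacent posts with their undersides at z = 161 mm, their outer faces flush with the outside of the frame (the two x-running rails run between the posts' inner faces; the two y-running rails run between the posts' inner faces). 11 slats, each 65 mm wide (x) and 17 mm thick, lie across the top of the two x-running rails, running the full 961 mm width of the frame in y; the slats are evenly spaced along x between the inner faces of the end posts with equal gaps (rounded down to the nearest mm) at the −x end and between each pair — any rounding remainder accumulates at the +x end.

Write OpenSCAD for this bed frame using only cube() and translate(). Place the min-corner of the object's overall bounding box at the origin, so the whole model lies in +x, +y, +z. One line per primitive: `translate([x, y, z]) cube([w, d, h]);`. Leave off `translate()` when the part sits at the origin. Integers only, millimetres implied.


cube([70, 70, 479]);
translate([0, 891, 0]) cube([70, 70, 479]);
translate([1845, 0, 0]) cube([70, 70, 479]);
translate([1845, 891, 0]) cube([70, 70, 479]);
translate([70, 0, 161]) cube([1775, 26, 136]);
translate([70, 935, 161]) cube([1775, 26, 136]);
translate([0, 70, 161]) cube([26, 821, 136]);
translate([1889, 70, 161]) cube([26, 821, 136]);
translate([158, 0, 297]) cube([65, 961, 17]);
translate([311, 0, 297]) cube([65, 961, 17]);
translate([464, 0, 297]) cube([65, 961, 17]);
translate([617, 0, 297]) cube([65, 961, 17]);
translate([770, 0, 297]) cube([65, 961, 17]);
translate([923, 0, 297]) cube([65, 961, 17]);
translate([1076, 0, 297]) cube([65, 961, 17]);
translate([1229, 0, 297]) cube([65, 961, 17]);
translate([1382, 0, 297]) cube([65, 961, 17]);
translate([1535, 0, 297]) cube([65, 961, 17]);
translate([1688, 0, 297]) cube([65, 961, 17]);


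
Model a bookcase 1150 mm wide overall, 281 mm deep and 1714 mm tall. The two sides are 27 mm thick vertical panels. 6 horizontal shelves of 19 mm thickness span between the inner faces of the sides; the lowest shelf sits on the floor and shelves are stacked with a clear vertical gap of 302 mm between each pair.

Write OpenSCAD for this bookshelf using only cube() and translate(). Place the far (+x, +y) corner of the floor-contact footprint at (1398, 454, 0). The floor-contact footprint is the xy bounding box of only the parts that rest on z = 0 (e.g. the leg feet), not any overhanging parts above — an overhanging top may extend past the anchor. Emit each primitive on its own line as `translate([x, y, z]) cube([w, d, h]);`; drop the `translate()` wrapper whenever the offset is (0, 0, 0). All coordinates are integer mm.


translate([248, 173, 0]) cube([27, 281, 1714]);
translate([1371, 173, 0]) cube([27, 281, 1714]);
translate([275, 173, 0]) cube([1096, 281, 19]);
translate([275, 173, 321]) cube([1096, 281, 19]);
translate([275, 173, 642]) cube([1096, 281, 19]);
translate([275, 173, 963]) cube([1096, 281, 19]);
translate([275, 173, 1284]) cube([1096, 281, 19]);
translate([275, 173, 1605]) cube([1096, 281, 19]);


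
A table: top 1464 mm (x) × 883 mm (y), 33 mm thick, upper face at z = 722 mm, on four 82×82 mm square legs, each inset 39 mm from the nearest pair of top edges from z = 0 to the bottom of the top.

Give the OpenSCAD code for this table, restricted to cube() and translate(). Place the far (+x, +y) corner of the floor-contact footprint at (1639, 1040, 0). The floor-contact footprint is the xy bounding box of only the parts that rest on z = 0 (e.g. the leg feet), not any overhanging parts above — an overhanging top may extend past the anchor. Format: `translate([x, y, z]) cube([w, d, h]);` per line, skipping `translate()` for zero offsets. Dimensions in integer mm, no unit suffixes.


// leg_h = 722 - 33 = 689
translate([214, 196, 689]) cube([1464, 883, 33]);
translate([253, 235, 0]) cube([82, 82, 689]);
translate([1557, 235, 0]) cube([82, 82, 689]);
translate([253, 958, 0]) cube([82, 82, 689]);
translate([1557, 958, 0]) cube([82, 82, 689]);


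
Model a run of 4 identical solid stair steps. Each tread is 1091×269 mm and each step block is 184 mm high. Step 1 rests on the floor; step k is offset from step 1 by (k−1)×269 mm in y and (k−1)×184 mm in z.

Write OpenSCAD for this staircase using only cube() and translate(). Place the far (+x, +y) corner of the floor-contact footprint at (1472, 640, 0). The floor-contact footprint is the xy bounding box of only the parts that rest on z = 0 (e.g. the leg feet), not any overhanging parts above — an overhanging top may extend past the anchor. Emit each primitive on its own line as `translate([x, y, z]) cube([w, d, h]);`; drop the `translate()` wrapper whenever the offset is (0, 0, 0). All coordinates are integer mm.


translate([381, 371, 0]) cube([1091, 269, 184]);
translate([381, 640, 184]) cube([1091, 269, 184]);
translate([381, 909, 368]) cube([1091, 269, 184]);
translate([381, 1178, 552]) cube([1091, 269, 184]);


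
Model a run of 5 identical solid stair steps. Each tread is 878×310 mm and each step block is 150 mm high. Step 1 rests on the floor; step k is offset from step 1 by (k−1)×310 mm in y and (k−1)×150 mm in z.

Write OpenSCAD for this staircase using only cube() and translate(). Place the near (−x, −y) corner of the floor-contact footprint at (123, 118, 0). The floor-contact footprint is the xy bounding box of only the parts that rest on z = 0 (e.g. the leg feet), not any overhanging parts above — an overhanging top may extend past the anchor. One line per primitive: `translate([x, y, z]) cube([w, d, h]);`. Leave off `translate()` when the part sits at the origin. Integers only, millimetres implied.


translate([123, 118, 0]) cube([878, 310, 150]);
translate([123, 428, 150]) cube([878, 310, 150]);
translate([123, 738, 300]) cube([878, 310, 150]);
translate([123, 1048, 450]) cube([878, 310, 150]);
translate([123, 1358, 600]) cube([878, 310, 150]);


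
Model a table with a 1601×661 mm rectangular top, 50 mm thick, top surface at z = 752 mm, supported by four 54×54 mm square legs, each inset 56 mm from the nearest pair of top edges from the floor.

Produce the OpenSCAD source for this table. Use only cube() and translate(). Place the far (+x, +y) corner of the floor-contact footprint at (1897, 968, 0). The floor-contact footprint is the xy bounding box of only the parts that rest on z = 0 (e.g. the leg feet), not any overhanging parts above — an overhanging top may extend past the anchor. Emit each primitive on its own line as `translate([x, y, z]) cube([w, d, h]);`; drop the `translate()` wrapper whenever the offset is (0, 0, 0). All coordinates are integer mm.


translate([352, 363, 702]) cube([1601, 661, 50]);
translate([408, 419, 0]) cube([54, 54, 702]);
translate([1843, 419, 0]) cube([54, 54, 702]);
translate([408, 914, 0]) cube([54, 54, 702]);
translate([1843, 914, 0]) cube([54, 54, 702]);


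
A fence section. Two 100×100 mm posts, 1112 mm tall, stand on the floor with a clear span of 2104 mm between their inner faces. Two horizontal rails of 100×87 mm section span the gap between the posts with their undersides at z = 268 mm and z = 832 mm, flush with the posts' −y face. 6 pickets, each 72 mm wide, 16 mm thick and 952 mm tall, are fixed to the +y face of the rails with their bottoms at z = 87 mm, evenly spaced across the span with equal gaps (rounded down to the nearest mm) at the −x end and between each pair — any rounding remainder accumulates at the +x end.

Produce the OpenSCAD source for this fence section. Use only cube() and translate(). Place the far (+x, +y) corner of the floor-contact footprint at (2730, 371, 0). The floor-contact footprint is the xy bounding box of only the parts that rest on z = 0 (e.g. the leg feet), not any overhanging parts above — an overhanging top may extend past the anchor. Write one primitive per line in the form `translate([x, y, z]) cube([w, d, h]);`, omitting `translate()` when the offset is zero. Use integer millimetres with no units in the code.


translate([426, 271, 0]) cube([100, 100, 1112]);
translate([2630, 271, 0]) cube([100, 100, 1112]);
translate([526, 271, 268]) cube([2104, 100, 87]);
translate([526, 271, 832]) cube([2104, 100, 87]);
translate([764, 371, 87]) cube([72, 16, 952]);
translate([1074, 371, 87]) cube([72, 16, 952]);
translate([1384, 371, 87]) cube([72, 16, 952]);
translate([1694, 371, 87]) cube([72, 16, 952]);
translate([2004, 371, 87]) cube([72, 16, 952]);
translate([2314, 371, 87]) cube([72, 16, 952]);


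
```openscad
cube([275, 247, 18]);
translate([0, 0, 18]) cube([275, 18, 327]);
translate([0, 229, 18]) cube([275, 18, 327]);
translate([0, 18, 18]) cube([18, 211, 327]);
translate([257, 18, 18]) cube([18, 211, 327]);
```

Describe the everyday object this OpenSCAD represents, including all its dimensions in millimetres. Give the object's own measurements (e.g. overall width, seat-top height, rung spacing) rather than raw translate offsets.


An open-topped rectangular box: outside dimensions 275×247×345 mm, with a uniform wall and base thickness of 18 mm. The base is a full 275×247 slab on the floor; four walls sit on top of the base. The front and back walls (the −y and +y sides) span the full width; the two side walls fit between them.


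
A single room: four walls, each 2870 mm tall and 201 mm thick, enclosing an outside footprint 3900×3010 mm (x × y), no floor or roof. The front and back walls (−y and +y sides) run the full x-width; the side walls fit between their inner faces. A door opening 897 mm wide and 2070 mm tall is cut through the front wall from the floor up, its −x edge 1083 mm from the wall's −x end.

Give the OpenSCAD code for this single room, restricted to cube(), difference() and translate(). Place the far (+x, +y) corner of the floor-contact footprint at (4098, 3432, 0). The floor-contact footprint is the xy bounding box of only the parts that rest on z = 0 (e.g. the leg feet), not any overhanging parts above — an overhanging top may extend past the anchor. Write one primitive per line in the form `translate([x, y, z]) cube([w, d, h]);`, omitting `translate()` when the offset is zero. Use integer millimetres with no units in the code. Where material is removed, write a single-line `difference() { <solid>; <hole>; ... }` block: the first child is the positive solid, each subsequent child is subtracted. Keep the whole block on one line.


difference() { translate([198, 422, 0]) cube([3900, 201, 2870]); translate([1281, 422, 0]) cube([897, 201, 2070]); }
translate([198, 3231, 0]) cube([3900, 201, 2870]);
translate([198, 623, 0]) cube([201, 2608, 2870]);
translate([3897, 623, 0]) cube([201, 2608, 2870]);


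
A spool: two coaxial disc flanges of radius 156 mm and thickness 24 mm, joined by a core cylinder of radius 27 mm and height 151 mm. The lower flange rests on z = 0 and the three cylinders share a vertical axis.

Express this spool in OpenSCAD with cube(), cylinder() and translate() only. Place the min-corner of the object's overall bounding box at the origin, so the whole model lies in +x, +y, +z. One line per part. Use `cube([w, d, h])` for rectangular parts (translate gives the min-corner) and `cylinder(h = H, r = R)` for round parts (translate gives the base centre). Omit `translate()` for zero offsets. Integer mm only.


translate([156, 156, 0]) cylinder(h = 24, r = 156);
translate([156, 156, 24]) cylinder(h = 151, r = 27);
translate([156, 156, 175]) cylinder(h = 24, r = 156);


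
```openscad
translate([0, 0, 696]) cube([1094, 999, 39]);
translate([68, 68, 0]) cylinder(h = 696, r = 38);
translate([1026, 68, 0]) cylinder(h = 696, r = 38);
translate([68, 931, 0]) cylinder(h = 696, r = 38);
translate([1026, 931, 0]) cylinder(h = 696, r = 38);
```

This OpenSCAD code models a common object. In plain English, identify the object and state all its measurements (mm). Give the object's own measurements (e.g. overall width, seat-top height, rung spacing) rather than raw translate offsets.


A rectangular dining table. The top is 1094×999×39 mm with its upper surface at z = 735 mm. It stands on four round legs of 76 mm diameter, each leg's bounding box inset 30 mm from the nearest pair of top edges, running from the floor to the underside of the top.


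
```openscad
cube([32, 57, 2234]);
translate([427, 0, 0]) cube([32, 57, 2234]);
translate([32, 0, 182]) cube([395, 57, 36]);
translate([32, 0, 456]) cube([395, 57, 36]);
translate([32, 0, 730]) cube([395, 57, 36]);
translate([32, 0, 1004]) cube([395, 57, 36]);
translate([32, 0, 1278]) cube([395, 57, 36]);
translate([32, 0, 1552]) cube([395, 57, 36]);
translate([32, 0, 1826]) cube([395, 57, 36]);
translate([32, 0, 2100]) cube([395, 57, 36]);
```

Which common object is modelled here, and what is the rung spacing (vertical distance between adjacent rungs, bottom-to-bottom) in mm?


A ladder. The rung spacing is 274 mm.

Two tall 32×57 posts with 8 short bars between them — a ladder. Adjacent rungs sit at z = 182 and z = 456, so the spacing is 456 − 182 = 274 mm.


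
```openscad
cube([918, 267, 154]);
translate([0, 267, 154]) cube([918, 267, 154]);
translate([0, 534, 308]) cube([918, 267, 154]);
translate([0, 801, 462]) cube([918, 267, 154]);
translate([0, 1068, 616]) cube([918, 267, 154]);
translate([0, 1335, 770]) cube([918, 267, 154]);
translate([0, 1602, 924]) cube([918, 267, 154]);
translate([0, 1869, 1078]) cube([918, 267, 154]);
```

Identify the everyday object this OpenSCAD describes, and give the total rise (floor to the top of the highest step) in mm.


A staircase. The total rise is 1232 mm.

8 identical blocks, each offset up and back from the previous — a staircase. Each step is 154 mm tall and there are 8 of them, so the total rise is 8 × 154 = 1232 mm.


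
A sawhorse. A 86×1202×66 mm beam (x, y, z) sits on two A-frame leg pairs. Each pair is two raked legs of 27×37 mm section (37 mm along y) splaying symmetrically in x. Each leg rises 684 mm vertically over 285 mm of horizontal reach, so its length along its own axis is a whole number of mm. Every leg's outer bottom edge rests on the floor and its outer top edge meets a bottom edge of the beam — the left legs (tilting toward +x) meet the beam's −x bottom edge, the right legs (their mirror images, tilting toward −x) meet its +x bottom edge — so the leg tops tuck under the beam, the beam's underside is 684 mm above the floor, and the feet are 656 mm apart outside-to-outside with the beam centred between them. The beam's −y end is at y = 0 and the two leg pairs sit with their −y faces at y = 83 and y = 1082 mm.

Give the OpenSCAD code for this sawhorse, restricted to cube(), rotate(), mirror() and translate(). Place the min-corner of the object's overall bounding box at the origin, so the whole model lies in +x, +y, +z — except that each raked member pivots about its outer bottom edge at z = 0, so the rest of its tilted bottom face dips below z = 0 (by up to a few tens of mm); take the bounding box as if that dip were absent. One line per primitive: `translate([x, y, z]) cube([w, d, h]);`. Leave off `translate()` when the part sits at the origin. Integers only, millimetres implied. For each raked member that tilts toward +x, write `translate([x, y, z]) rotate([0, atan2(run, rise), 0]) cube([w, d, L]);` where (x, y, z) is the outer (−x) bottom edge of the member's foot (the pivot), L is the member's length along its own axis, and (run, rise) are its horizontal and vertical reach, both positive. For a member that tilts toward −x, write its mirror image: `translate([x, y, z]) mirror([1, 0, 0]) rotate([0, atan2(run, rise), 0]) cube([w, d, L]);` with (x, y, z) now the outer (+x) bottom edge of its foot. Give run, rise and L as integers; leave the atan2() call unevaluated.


// leg length = √(285² + 684²) = 741
// right-leg outer foot x = 2·285 + 86 = 656
// beam min-corner = (285, 0, 684)
translate([285, 0, 684]) cube([86, 1202, 66]);
translate([0, 83, 0]) rotate([0, atan2(285, 684), 0]) cube([27, 37, 741]);
translate([656, 83, 0]) mirror([1, 0, 0]) rotate([0, atan2(285, 684), 0]) cube([27, 37, 741]);
translate([0, 1082, 0]) rotate([0, atan2(285, 684), 0]) cube([27, 37, 741]);
translate([656, 1082, 0]) mirror([1, 0, 0]) rotate([0, atan2(285, 684), 0]) cube([27, 37, 741]);


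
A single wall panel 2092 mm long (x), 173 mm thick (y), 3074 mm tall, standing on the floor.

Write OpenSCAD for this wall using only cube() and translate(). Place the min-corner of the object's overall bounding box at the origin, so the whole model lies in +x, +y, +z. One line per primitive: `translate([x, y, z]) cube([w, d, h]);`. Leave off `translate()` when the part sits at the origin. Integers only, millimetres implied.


cube([2092, 173, 3074]);


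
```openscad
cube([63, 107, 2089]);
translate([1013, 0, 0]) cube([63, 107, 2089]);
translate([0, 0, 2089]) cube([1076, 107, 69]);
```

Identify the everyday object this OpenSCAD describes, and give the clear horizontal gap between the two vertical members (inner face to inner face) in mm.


A door frame. The clear opening width is 950 mm.

Two 2089 mm tall posts with a header on top — a door frame. The left jamb is 63 mm wide at x = 0; the right jamb starts at x = 1013. The clear opening is 1013 − 63 = 950 mm.


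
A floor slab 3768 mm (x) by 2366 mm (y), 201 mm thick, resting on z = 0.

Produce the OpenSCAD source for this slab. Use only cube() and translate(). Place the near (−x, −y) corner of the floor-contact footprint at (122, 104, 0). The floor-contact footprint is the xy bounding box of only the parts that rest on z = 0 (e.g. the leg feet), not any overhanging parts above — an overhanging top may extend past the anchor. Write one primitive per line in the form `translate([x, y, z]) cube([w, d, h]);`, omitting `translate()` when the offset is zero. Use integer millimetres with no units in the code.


translate([122, 104, 0]) cube([3768, 2366, 201]);


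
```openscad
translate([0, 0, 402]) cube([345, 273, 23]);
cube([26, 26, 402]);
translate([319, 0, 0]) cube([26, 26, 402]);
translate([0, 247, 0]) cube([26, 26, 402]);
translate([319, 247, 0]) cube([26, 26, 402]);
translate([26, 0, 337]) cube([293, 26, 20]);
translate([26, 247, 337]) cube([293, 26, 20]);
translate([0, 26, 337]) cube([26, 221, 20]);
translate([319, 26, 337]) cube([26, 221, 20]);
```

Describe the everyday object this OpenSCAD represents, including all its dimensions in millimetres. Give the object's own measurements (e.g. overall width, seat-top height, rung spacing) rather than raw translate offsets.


A four-legged stool. The seat is a 345×273×23 mm slab whose top surface is at z = 425 mm; four square legs, each 26×26 mm in cross-section, run from the floor (z = 0) to the underside of the seat, each flush with a corner of the seat. Four stretchers, 26 mm wide and 20 mm tall, connect adjacent legs with their undersides at z = 337 mm, each running between the inner faces of the legs it joins and aligned with the legs' outer faces on the other axis.


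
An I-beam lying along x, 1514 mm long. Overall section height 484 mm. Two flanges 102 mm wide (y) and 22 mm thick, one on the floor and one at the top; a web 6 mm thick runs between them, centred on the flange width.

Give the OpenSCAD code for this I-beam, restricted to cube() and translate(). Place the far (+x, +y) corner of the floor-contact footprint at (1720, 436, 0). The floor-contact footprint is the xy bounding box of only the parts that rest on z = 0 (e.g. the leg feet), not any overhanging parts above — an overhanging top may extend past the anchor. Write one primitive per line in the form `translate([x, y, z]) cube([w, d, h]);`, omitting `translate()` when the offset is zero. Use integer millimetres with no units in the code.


translate([206, 334, 0]) cube([1514, 102, 22]);
translate([206, 382, 22]) cube([1514, 6, 440]);
translate([206, 334, 462]) cube([1514, 102, 22]);
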